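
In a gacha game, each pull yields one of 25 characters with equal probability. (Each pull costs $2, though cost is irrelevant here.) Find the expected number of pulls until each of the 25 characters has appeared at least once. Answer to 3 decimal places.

95.399

The wait to go from k to k+1 distinct characters is geometric with mean 25/(25-k).
E[T] = 25/25 + 25/24 + 25/23 + ... + 25/2 + 25/1 = 25·H_{25}.
H_{25} = 3.8160, so E[T] = 95.3990.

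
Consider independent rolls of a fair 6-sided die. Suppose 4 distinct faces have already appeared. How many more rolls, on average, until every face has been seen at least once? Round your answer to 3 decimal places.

The wait to go from k to k+1 distinct faces is geometric with mean 6/(6-k).
Sum over k = 4,...,5: E = 6/2 + 6/1 = 9.0000.

9.000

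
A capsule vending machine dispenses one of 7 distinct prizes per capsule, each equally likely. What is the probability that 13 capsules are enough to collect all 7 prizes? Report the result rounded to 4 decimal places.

By inclusion–exclusion over which prizes are missing,
P(all seen) = Σ_{j=0}^{7} (-1)^j C(7,j)((7-j)/7)^13
= 1.00000 - 0.94360 + 0.26458 - 0.02424 + 0.00058 - 0.00000 + 0.00000 - 0.00000
= 0.29731.

0.2973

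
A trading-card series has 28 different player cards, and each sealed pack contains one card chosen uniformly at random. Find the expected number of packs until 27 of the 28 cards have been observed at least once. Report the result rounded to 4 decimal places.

81.9608

Going from k to k+1 distinct takes a geometric number of packs with mean 28/(28-k).
Sum over k = 0,...,26: E = 28/28 + 28/27 + 28/26 + ... + 28/3 + 28/2 = 81.96079.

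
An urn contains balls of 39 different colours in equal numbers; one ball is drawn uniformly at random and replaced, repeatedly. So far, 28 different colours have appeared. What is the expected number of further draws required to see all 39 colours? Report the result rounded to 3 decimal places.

117.775

The wait to go from k to k+1 distinct colours is geometric with mean 39/(39-k).
Sum over k = 28,...,38: E = 39/11 + 39/10 + 39/9 + ... + 39/2 + 39/1 = 117.7752.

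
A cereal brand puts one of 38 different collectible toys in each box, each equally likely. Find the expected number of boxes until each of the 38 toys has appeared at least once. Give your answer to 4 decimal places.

160.6603

Split into phases: going from k distinct to k+1 distinct takes on average 38/(38-k) boxes.
E[T] = 38/38 + 38/37 + 38/36 + ... + 38/2 + 38/1 = 38·H_{38}.
H_{38} = 4.22790, so E[T] = 160.66028.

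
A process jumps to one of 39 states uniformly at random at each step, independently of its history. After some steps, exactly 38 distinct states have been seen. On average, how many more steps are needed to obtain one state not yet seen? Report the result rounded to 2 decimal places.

39.00

Each step yields a new state with probability (39-38)/39 = 1/39, so the wait is geometric with mean 39/1.
E = 39/1 = 39.000.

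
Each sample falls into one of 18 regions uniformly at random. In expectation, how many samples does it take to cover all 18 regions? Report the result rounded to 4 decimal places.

62.9119

After k distinct regions have appeared, the next sample gives a new one with probability (18-k)/18, so the expected wait for the (k+1)-th is 18/(18-k).
E[T] = 18/18 + 18/17 + 18/16 + ... + 18/2 + 18/1 = 18·H_{18}.
H_{18} = 3.49511, so E[T] = 62.91195.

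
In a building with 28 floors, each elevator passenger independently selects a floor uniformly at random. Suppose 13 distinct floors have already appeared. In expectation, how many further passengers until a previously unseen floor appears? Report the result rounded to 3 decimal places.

The number of passengers until the next new floor is geometric with success probability 15/28, so its mean is 28/15.
E = 28/15 = 1.8667.

1.867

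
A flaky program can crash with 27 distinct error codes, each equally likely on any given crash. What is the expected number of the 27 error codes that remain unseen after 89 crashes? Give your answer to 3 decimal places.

For each error code, P(unseen after 89) = (26/27)^89 = 0.0348.
By linearity of expectation, E[unseen] = 27·(26/27)^89 = 0.9389.

0.939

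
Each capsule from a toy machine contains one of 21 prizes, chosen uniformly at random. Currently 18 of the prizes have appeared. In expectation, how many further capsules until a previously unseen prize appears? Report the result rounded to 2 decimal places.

Each capsule yields a new prize with probability (21-18)/21 = 3/21, so the wait is geometric with mean 21/3.
E = 21/3 = 7.000.

7.00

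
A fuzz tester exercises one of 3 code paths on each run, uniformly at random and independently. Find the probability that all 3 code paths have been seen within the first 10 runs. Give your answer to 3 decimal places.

0.948

Let A_i be the event that code path i is missing after 10 runs. By inclusion–exclusion on the A_i,
P(all seen) = Σ_{j=0}^{3} (-1)^j C(3,j)((3-j)/3)^10
= 1.0000 - 0.0520 + 0.0001 - 0.0000
= 0.9480.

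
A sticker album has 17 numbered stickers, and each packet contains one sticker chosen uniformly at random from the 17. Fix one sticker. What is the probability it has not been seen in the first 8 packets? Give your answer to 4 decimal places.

0.6157

Each packet misses the fixed sticker with probability (17-1)/17 = 16/17, independently.
P(still missing after 8) = (16/17)^8 = 0.61570.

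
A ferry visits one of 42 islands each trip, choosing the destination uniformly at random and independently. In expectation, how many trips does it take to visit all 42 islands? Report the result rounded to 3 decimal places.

Split into phases: going from k distinct to k+1 distinct takes on average 42/(42-k) trips.
E[T] = 42/42 + 42/41 + 42/40 + ... + 42/2 + 42/1 = 42·H_{42}.
H_{42} = 4.3267, so E[T] = 181.7232.

181.723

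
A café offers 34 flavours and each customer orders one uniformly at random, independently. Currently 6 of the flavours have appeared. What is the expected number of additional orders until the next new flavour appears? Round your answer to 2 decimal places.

1.21

Each order yields a new flavour with probability (34-6)/34 = 28/34, so the wait is geometric with mean 34/28.
E = 34/28 = 1.214.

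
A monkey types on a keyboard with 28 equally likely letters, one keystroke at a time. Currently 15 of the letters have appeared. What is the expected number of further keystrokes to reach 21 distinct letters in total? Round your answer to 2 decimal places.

With k distinct letters already seen, the next new one takes an expected 28/(28-k) keystrokes.
Sum over k = 15,...,20: E = 28/13 + 28/12 + 28/11 + 28/10 + 28/9 + 28/8 = 16.444.

16.44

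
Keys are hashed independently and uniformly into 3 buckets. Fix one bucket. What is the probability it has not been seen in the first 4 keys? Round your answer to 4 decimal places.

Each key misses the fixed bucket with probability (3-1)/3 = 2/3, independently.
P(still missing after 4) = (2/3)^4 = 0.19753.

0.1975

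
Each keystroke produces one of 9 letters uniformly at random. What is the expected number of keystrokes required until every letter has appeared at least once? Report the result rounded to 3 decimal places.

After k distinct letters have appeared, the next keystroke gives a new one with probability (9-k)/9, so the expected wait for the (k+1)-th is 9/(9-k).
E[T] = 9/9 + 9/8 + 9/7 + ... + 9/2 + 9/1 = 9·H_{9}.
H_{9} = 2.8290, so E[T] = 25.4607.

25.461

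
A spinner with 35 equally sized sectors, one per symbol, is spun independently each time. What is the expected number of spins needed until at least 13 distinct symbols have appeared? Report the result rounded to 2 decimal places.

With k distinct symbols already seen, the next new one arrives after an expected 35/(35-k) spins.
Sum over k = 0,...,12: E = 35/35 + 35/34 + 35/33 + ... + 35/24 + 35/23 = 15.959.

15.96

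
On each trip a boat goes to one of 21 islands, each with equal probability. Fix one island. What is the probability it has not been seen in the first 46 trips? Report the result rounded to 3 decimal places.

0.106

On each trip the fixed island fails to appear with probability 20/21.
P(still missing after 46) = (20/21)^46 = 0.1060.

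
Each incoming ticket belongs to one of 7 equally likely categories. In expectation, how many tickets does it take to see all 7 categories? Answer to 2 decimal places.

18.15

After k distinct categories have appeared, the next ticket gives a new one with probability (7-k)/7, so the expected wait for the (k+1)-th is 7/(7-k).
E[T] = 7/7 + 7/6 + 7/5 + ... + 7/2 + 7/1 = 7·H_{7}.
H_{7} = 2.593, so E[T] = 18.150.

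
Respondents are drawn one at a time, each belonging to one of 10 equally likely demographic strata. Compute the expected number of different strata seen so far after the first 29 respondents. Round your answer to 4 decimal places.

9.5290

For each stratum, P(seen in 29 respondents) = 1 - (9/10)^29 = 0.95290.
By linearity of expectation, E[distinct seen] = 10·(1 - (9/10)^29) = 9.52899.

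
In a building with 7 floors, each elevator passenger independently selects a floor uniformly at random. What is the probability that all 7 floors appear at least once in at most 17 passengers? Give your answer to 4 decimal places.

0.5570

By inclusion–exclusion over which floors are missing,
P(all seen) = Σ_{j=0}^{7} (-1)^j C(7,j)((7-j)/7)^17
= 1.00000 - 0.50933 + 0.06887 - 0.00258 + 0.00002 - 0.00000 + 0.00000 - 0.00000
= 0.55697.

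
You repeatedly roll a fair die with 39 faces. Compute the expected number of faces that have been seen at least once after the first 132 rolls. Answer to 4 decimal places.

For each face, P(seen in 132 rolls) = 1 - (38/39)^132 = 0.96757.
By linearity of expectation, E[distinct seen] = 39·(1 - (38/39)^132) = 37.73535.

37.7353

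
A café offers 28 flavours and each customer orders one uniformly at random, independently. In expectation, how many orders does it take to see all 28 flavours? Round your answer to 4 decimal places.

109.9608

Split into phases: going from k distinct to k+1 distinct takes on average 28/(28-k) orders.
E[T] = 28/28 + 28/27 + 28/26 + ... + 28/2 + 28/1 = 28·H_{28}.
H_{28} = 3.92717, so E[T] = 109.96079.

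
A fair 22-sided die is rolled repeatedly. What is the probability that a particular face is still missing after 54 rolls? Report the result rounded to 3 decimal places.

0.081

Each roll misses the fixed face with probability (22-1)/22 = 21/22, independently.
P(still missing after 54) = (21/22)^54 = 0.0811.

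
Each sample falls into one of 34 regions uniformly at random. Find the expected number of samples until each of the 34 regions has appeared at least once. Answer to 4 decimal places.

Split into phases: going from k distinct to k+1 distinct takes on average 34/(34-k) samples.
E[T] = 34/34 + 34/33 + 34/32 + ... + 34/2 + 34/1 = 34·H_{34}.
H_{34} = 4.11821, so E[T] = 140.01914.

140.0191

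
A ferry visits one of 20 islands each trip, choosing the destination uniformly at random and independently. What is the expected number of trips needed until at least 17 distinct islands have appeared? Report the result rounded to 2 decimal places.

Going from k to k+1 distinct takes a geometric number of trips with mean 20/(20-k).
Sum over k = 0,...,16: E = 20/20 + 20/19 + 20/18 + ... + 20/5 + 20/4 = 35.288.

35.29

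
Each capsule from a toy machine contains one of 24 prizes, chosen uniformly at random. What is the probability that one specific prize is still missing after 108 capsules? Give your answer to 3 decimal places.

0.010

Each capsule misses the fixed prize with probability (24-1)/24 = 23/24, independently.
P(still missing after 108) = (23/24)^108 = 0.0101.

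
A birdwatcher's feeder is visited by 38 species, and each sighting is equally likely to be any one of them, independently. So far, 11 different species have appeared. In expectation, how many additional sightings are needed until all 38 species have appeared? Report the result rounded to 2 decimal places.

147.88

The wait to go from k to k+1 distinct species is geometric with mean 38/(38-k).
Sum over k = 11,...,37: E = 38/27 + 38/26 + 38/25 + ... + 38/2 + 38/1 = 147.875.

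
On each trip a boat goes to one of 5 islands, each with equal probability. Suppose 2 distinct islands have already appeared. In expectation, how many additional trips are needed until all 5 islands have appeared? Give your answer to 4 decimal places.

9.1667

From k distinct to k+1 distinct takes on average 5/(5-k) trips.
Sum over k = 2,...,4: E = 5/3 + 5/2 + 5/1 = 9.16667.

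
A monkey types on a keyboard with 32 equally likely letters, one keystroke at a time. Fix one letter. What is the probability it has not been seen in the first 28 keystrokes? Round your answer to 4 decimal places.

0.4111

Each keystroke misses the fixed letter with probability (32-1)/32 = 31/32, independently.
P(still missing after 28) = (31/32)^28 = 0.41108.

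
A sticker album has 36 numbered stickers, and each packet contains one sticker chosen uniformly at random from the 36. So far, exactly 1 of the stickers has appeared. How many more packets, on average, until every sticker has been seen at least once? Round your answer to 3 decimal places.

From k distinct to k+1 distinct takes on average 36/(36-k) packets.
Sum over k = 1,...,35: E = 36/35 + 36/34 + 36/33 + ... + 36/2 + 36/1 = 149.2841.

149.284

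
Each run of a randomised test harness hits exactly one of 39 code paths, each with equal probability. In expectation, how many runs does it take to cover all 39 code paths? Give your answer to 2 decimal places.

165.89

The wait to go from k to k+1 distinct code paths is geometric with mean 39/(39-k).
E[T] = 39/39 + 39/38 + 39/37 + ... + 39/2 + 39/1 = 39·H_{39}.
H_{39} = 4.254, so E[T] = 165.888.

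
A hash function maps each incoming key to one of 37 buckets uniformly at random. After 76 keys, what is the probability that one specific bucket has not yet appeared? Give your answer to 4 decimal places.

On each key the fixed bucket fails to appear with probability 36/37.
P(still missing after 76) = (36/37)^76 = 0.12464.

0.1246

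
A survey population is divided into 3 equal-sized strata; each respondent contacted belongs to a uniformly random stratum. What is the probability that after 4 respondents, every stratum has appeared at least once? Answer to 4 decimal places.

0.4444

Let A_i be the event that stratum i is missing after 4 respondents. By inclusion–exclusion on the A_i,
P(all seen) = Σ_{j=0}^{3} (-1)^j C(3,j)((3-j)/3)^4
= 1.00000 - 0.59259 + 0.03704 - 0.00000
= 0.44444.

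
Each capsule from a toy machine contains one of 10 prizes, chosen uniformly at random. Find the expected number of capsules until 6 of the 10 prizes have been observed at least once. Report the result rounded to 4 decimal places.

8.4563

Going from k to k+1 distinct takes a geometric number of capsules with mean 10/(10-k).
Sum over k = 0,...,5: E = 10/10 + 10/9 + 10/8 + 10/7 + 10/6 + 10/5 = 8.45635.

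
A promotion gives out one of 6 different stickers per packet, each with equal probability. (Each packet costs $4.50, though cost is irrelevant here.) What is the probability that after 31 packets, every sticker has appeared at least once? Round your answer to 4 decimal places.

0.9790

By inclusion–exclusion over which stickers are missing,
P(all seen) = Σ_{j=0}^{6} (-1)^j C(6,j)((6-j)/6)^31
= 1.00000 - 0.02106 + 0.00005 - 0.00000 + 0.00000 - 0.00000 + 0.00000
= 0.97899.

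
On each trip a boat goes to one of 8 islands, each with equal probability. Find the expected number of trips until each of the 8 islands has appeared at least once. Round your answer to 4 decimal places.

21.7429

The wait to go from k to k+1 distinct islands is geometric with mean 8/(8-k).
E[T] = 8/8 + 8/7 + 8/6 + ... + 8/2 + 8/1 = 8·H_{8}.
H_{8} = 2.71786, so E[T] = 21.74286.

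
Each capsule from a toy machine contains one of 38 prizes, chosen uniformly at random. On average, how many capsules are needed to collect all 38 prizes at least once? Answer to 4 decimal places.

After k distinct prizes have appeared, the next capsule gives a new one with probability (38-k)/38, so the expected wait for the (k+1)-th is 38/(38-k).
E[T] = 38/38 + 38/37 + 38/36 + ... + 38/2 + 38/1 = 38·H_{38}.
H_{38} = 4.22790, so E[T] = 160.66028.

160.6603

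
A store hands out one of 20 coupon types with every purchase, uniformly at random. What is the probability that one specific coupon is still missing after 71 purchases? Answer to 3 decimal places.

On each purchase the fixed coupon fails to appear with probability 19/20.
P(still missing after 71) = (19/20)^71 = 0.0262.

0.026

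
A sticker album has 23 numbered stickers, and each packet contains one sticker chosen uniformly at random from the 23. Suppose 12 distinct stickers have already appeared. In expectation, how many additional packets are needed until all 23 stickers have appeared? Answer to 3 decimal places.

69.457

The wait to go from k to k+1 distinct stickers is geometric with mean 23/(23-k).
Sum over k = 12,...,22: E = 23/11 + 23/10 + 23/9 + ... + 23/2 + 23/1 = 69.4572.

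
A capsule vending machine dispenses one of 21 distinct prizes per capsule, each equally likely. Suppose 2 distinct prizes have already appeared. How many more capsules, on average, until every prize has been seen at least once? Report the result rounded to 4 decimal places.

74.5025

From k distinct to k+1 distinct takes on average 21/(21-k) capsules.
Sum over k = 2,...,20: E = 21/19 + 21/18 + 21/17 + ... + 21/2 + 21/1 = 74.50253.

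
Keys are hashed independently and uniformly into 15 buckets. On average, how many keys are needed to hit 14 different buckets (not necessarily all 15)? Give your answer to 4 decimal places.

34.7734

With k distinct buckets already seen, the next new one arrives after an expected 15/(15-k) keys.
Sum over k = 0,...,13: E = 15/15 + 15/14 + 15/13 + ... + 15/3 + 15/2 = 34.77343.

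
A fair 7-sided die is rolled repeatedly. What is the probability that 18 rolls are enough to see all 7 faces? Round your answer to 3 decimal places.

0.611

Let A_i be the event that face i is missing after 18 rolls. By inclusion–exclusion on the A_i,
P(all seen) = Σ_{j=0}^{7} (-1)^j C(7,j)((7-j)/7)^18
= 1.0000 - 0.4366 + 0.0492 - 0.0015 + 0.0000 - 0.0000 + 0.0000 - 0.0000
= 0.6112.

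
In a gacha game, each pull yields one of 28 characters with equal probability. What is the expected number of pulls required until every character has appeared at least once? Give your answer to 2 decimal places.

109.96

The wait to go from k to k+1 distinct characters is geometric with mean 28/(28-k).
E[T] = 28/28 + 28/27 + 28/26 + ... + 28/2 + 28/1 = 28·H_{28}.
H_{28} = 3.927, so E[T] = 109.961.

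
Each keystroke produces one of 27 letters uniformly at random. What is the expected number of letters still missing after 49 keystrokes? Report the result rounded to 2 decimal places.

For each letter, P(unseen after 49) = (26/27)^49 = 0.157.
By linearity of expectation, E[unseen] = 27·(26/27)^49 = 4.248.

4.25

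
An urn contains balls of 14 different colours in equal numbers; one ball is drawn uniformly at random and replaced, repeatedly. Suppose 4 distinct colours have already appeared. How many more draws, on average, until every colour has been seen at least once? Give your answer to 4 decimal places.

With k distinct colours already seen, the next new one takes an expected 14/(14-k) draws.
Sum over k = 4,...,13: E = 14/10 + 14/9 + 14/8 + ... + 14/2 + 14/1 = 41.00556.

41.0056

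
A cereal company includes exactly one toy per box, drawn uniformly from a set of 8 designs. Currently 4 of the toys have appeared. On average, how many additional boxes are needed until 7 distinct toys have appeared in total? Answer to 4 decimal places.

From k distinct to k+1 distinct takes on average 8/(8-k) boxes.
Sum over k = 4,...,6: E = 8/4 + 8/3 + 8/2 = 8.66667.

8.6667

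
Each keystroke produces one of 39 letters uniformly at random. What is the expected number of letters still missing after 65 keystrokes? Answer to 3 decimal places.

7.208

For each letter, P(unseen after 65) = (38/39)^65 = 0.1848.
By linearity of expectation, E[unseen] = 39·(38/39)^65 = 7.2077.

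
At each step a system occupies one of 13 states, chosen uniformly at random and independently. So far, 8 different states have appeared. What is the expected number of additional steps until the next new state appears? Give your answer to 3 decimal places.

The number of steps until the next new state is geometric with success probability 5/13, so its mean is 13/5.
E = 13/5 = 2.6000.

2.600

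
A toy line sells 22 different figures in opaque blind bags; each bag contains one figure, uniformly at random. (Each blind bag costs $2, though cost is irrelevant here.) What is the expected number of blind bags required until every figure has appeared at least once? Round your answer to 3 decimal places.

81.198

The wait to go from k to k+1 distinct figures is geometric with mean 22/(22-k).
E[T] = 22/22 + 22/21 + 22/20 + ... + 22/2 + 22/1 = 22·H_{22}.
H_{22} = 3.6908, so E[T] = 81.1979.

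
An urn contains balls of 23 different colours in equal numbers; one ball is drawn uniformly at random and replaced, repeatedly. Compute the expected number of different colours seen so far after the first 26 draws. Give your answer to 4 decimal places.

For each colour, P(seen in 26 draws) = 1 - (22/23)^26 = 0.68518.
By linearity of expectation, E[distinct seen] = 23·(1 - (22/23)^26) = 15.75908.

15.7591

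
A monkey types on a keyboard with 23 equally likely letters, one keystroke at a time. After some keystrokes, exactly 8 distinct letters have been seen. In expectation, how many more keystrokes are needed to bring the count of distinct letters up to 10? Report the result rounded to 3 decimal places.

From k distinct to k+1 distinct takes on average 23/(23-k) keystrokes.
Sum over k = 8,...,9: E = 23/15 + 23/14 = 3.1762.

3.176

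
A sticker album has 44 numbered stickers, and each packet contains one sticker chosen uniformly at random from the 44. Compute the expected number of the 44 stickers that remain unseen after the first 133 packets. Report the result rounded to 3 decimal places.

2.068

For each sticker, P(unseen after 133) = (43/44)^133 = 0.0470.
By linearity of expectation, E[unseen] = 44·(43/44)^133 = 2.0680.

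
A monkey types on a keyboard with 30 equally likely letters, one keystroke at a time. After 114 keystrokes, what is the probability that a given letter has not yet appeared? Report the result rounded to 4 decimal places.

0.0210

On each keystroke the fixed letter fails to appear with probability 29/30.
P(still missing after 114) = (29/30)^114 = 0.02097.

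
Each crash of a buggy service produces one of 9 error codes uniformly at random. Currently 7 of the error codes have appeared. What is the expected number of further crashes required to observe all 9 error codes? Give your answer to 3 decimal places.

13.500

The wait to go from k to k+1 distinct error codes is geometric with mean 9/(9-k).
Sum over k = 7,...,8: E = 9/2 + 9/1 = 13.5000.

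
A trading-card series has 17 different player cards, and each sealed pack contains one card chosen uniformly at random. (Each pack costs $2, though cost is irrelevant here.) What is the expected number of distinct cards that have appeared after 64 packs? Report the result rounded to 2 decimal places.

16.65

For each card, P(seen in 64 packs) = 1 - (16/17)^64 = 0.979.
By linearity of expectation, E[distinct seen] = 17·(1 - (16/17)^64) = 16.649.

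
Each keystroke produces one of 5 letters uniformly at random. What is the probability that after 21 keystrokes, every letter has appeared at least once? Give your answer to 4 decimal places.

0.9541

Let A_i be the event that letter i is missing after 21 keystrokes. By inclusion–exclusion on the A_i,
P(all seen) = Σ_{j=0}^{5} (-1)^j C(5,j)((5-j)/5)^21
= 1.00000 - 0.04612 + 0.00022 - 0.00000 + 0.00000 - 0.00000
= 0.95410.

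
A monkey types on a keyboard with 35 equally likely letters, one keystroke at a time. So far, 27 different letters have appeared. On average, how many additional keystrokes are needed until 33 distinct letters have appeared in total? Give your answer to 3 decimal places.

With k distinct letters already seen, the next new one takes an expected 35/(35-k) keystrokes.
Sum over k = 27,...,32: E = 35/8 + 35/7 + 35/6 + 35/5 + 35/4 + 35/3 = 42.6250.

42.625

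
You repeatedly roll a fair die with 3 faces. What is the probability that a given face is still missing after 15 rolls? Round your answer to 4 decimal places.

0.0023

Each roll misses the fixed face with probability (3-1)/3 = 2/3, independently.
P(still missing after 15) = (2/3)^15 = 0.00228.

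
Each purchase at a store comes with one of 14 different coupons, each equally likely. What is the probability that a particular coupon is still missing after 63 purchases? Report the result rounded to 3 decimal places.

0.009

Each purchase misses the fixed coupon with probability (14-1)/14 = 13/14, independently.
P(still missing after 63) = (13/14)^63 = 0.0094.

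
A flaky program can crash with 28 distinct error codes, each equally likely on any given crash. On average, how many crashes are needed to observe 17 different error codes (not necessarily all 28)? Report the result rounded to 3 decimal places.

With k distinct error codes already seen, the next new one arrives after an expected 28/(28-k) crashes.
Sum over k = 0,...,16: E = 28/28 + 28/27 + 28/26 + ... + 28/13 + 28/12 = 25.4042.

25.404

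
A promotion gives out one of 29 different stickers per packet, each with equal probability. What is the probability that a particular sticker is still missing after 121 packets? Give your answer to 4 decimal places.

0.0143

On each packet the fixed sticker fails to appear with probability 28/29.
P(still missing after 121) = (28/29)^121 = 0.01432.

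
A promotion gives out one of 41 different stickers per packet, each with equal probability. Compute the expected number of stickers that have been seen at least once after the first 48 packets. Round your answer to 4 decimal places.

For each sticker, P(seen in 48 packets) = 1 - (40/41)^48 = 0.69433.
By linearity of expectation, E[distinct seen] = 41·(1 - (40/41)^48) = 28.46748.

28.4675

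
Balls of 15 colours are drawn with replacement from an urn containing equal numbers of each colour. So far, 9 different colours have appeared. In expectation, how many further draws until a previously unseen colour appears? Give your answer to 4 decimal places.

The number of draws until the next new colour is geometric with success probability 6/15, so its mean is 15/6.
E = 15/6 = 2.50000.

2.5000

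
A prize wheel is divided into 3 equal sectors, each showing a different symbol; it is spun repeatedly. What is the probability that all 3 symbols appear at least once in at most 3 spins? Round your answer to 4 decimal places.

0.2222

Let A_i be the event that symbol i is missing after 3 spins. By inclusion–exclusion on the A_i,
P(all seen) = Σ_{j=0}^{3} (-1)^j C(3,j)((3-j)/3)^3
= 1.00000 - 0.88889 + 0.11111 - 0.00000
= 0.22222.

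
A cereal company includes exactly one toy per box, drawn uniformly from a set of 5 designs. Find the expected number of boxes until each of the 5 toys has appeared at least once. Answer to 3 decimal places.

11.417

The wait to go from k to k+1 distinct toys is geometric with mean 5/(5-k).
E[T] = 5/5 + 5/4 + 5/3 + 5/2 + 5/1 = 5·H_{5}.
H_{5} = 2.2833, so E[T] = 11.4167.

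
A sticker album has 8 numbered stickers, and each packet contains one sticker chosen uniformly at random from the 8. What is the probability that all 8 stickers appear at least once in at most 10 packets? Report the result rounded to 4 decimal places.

0.0282

By inclusion–exclusion over which stickers are missing,
P(all seen) = Σ_{j=0}^{8} (-1)^j C(8,j)((8-j)/8)^10
= 1.00000 - 2.10460 + 1.57678 - 0.50932 + 0.06836 - 0.00308 + 0.00003 - 0.00000 + 0.00000
= 0.02816.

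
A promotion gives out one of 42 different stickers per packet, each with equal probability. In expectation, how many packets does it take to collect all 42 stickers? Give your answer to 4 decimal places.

Split into phases: going from k distinct to k+1 distinct takes on average 42/(42-k) packets.
E[T] = 42/42 + 42/41 + 42/40 + ... + 42/2 + 42/1 = 42·H_{42}.
H_{42} = 4.32674, so E[T] = 181.72320.

181.7232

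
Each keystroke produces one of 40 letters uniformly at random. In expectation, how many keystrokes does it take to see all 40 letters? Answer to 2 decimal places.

Split into phases: going from k distinct to k+1 distinct takes on average 40/(40-k) keystrokes.
E[T] = 40/40 + 40/39 + 40/38 + ... + 40/2 + 40/1 = 40·H_{40}.
H_{40} = 4.279, so E[T] = 171.142.

171.14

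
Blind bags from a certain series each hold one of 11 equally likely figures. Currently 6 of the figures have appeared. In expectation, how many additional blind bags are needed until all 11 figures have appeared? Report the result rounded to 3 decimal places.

The wait to go from k to k+1 distinct figures is geometric with mean 11/(11-k).
Sum over k = 6,...,10: E = 11/5 + 11/4 + 11/3 + 11/2 + 11/1 = 25.1167.

25.117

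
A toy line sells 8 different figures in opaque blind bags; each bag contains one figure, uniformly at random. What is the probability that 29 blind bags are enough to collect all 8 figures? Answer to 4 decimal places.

0.8401

By inclusion–exclusion over which figures are missing,
P(all seen) = Σ_{j=0}^{8} (-1)^j C(8,j)((8-j)/8)^29
= 1.00000 - 0.16647 + 0.00667 - 0.00007 + 0.00000 - 0.00000 + 0.00000 - 0.00000 + 0.00000
= 0.84013.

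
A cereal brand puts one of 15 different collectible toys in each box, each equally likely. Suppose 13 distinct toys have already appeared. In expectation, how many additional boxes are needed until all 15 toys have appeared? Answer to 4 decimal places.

22.5000

With k distinct toys already seen, the next new one takes an expected 15/(15-k) boxes.
Sum over k = 13,...,14: E = 15/2 + 15/1 = 22.50000.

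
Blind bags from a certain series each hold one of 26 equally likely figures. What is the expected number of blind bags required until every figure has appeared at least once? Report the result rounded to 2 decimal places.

The wait to go from k to k+1 distinct figures is geometric with mean 26/(26-k).
E[T] = 26/26 + 26/25 + 26/24 + ... + 26/2 + 26/1 = 26·H_{26}.
H_{26} = 3.854, so E[T] = 100.215.

100.21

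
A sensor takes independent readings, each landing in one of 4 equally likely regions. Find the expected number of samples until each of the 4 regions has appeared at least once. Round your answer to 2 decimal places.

8.33

After k distinct regions have appeared, the next sample gives a new one with probability (4-k)/4, so the expected wait for the (k+1)-th is 4/(4-k).
E[T] = 4/4 + 4/3 + 4/2 + 4/1 = 4·H_{4}.
H_{4} = 2.083, so E[T] = 8.333.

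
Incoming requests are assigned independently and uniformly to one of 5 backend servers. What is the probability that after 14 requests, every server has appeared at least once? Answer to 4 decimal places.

Let A_i be the event that server i is missing after 14 requests. By inclusion–exclusion on the A_i,
P(all seen) = Σ_{j=0}^{5} (-1)^j C(5,j)((5-j)/5)^14
= 1.00000 - 0.21990 + 0.00784 - 0.00003 + 0.00000 - 0.00000
= 0.78791.

0.7879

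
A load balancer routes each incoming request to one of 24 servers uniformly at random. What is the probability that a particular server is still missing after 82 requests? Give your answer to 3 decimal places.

0.031

On each request the fixed server fails to appear with probability 23/24.
P(still missing after 82) = (23/24)^82 = 0.0305.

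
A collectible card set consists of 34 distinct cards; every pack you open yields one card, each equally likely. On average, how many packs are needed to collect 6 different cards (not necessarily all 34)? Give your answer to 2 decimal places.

6.50

Going from k to k+1 distinct takes a geometric number of packs with mean 34/(34-k).
Sum over k = 0,...,5: E = 34/34 + 34/33 + 34/32 + 34/31 + 34/30 + 34/29 = 6.495.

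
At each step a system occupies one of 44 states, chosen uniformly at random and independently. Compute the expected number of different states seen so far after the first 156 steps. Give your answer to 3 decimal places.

For each state, P(seen in 156 steps) = 1 - (43/44)^156 = 0.9723.
By linearity of expectation, E[distinct seen] = 44·(1 - (43/44)^156) = 42.7813.

42.781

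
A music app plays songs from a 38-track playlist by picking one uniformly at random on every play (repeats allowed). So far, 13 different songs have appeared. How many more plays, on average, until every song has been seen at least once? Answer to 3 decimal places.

The wait to go from k to k+1 distinct songs is geometric with mean 38/(38-k).
Sum over k = 13,...,37: E = 38/25 + 38/24 + 38/23 + ... + 38/2 + 38/1 = 145.0064.

145.006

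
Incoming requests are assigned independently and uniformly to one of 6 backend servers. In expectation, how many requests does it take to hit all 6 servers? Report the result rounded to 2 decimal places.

After k distinct servers have appeared, the next request gives a new one with probability (6-k)/6, so the expected wait for the (k+1)-th is 6/(6-k).
E[T] = 6/6 + 6/5 + 6/4 + 6/3 + 6/2 + 6/1 = 6·H_{6}.
H_{6} = 2.450, so E[T] = 14.700.

14.70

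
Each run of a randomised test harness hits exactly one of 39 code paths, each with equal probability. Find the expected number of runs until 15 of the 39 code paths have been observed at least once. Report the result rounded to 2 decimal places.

18.63

Going from k to k+1 distinct takes a geometric number of runs with mean 39/(39-k).
Sum over k = 0,...,14: E = 39/39 + 39/38 + 39/37 + ... + 39/26 + 39/25 = 18.626.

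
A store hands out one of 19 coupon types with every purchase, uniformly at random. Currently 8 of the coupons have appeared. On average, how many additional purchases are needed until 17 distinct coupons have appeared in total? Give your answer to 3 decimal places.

28.878

The wait to go from k to k+1 distinct coupons is geometric with mean 19/(19-k).
Sum over k = 8,...,16: E = 19/11 + 19/10 + 19/9 + ... + 19/4 + 19/3 = 28.8777.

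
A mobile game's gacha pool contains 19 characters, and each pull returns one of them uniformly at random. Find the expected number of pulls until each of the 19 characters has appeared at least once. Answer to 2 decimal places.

67.41

Split into phases: going from k distinct to k+1 distinct takes on average 19/(19-k) pulls.
E[T] = 19/19 + 19/18 + 19/17 + ... + 19/2 + 19/1 = 19·H_{19}.
H_{19} = 3.548, so E[T] = 67.407.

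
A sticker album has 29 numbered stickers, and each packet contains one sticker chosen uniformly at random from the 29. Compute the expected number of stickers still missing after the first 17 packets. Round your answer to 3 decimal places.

For each sticker, P(unseen after 17) = (28/29)^17 = 0.5507.
By linearity of expectation, E[unseen] = 29·(28/29)^17 = 15.9705.

15.971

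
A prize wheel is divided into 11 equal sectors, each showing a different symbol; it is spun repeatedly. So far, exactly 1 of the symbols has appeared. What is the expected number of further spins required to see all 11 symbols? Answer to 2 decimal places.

With k distinct symbols already seen, the next new one takes an expected 11/(11-k) spins.
Sum over k = 1,...,10: E = 11/10 + 11/9 + 11/8 + ... + 11/2 + 11/1 = 32.219.

32.22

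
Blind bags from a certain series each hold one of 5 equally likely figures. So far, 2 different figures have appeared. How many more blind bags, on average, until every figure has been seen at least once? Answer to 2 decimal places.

9.17

From k distinct to k+1 distinct takes on average 5/(5-k) blind bags.
Sum over k = 2,...,4: E = 5/3 + 5/2 + 5/1 = 9.167.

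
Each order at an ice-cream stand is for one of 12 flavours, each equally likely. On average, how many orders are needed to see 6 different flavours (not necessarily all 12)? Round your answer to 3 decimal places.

With k distinct flavours already seen, the next new one arrives after an expected 12/(12-k) orders.
Sum over k = 0,...,5: E = 12/12 + 12/11 + 12/10 + 12/9 + 12/8 + 12/7 = 7.8385.

7.839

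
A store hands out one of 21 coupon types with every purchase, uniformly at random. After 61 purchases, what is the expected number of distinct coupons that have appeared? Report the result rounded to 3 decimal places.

19.929

For each coupon, P(seen in 61 purchases) = 1 - (20/21)^61 = 0.9490.
By linearity of expectation, E[distinct seen] = 21·(1 - (20/21)^61) = 19.9293.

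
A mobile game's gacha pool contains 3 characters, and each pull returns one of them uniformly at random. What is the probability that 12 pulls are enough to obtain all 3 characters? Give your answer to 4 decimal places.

Let A_i be the event that character i is missing after 12 pulls. By inclusion–exclusion on the A_i,
P(all seen) = Σ_{j=0}^{3} (-1)^j C(3,j)((3-j)/3)^12
= 1.00000 - 0.02312 + 0.00001 - 0.00000
= 0.97688.

0.9769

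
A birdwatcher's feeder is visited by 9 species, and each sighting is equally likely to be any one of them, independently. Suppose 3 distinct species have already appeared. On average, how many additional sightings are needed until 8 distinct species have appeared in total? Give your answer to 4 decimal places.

The wait to go from k to k+1 distinct species is geometric with mean 9/(9-k).
Sum over k = 3,...,7: E = 9/6 + 9/5 + 9/4 + 9/3 + 9/2 = 13.05000.

13.0500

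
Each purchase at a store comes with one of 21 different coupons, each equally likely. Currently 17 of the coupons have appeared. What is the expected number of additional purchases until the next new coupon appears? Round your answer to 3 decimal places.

5.250

The number of purchases until the next new coupon is geometric with success probability 4/21, so its mean is 21/4.
E = 21/4 = 5.2500.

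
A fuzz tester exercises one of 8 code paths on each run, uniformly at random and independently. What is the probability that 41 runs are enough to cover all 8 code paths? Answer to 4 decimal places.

By inclusion–exclusion over which code paths are missing,
P(all seen) = Σ_{j=0}^{8} (-1)^j C(8,j)((8-j)/8)^41
= 1.00000 - 0.03353 + 0.00021 - 0.00000 + 0.00000 - 0.00000 + 0.00000 - 0.00000 + 0.00000
= 0.96668.

0.9667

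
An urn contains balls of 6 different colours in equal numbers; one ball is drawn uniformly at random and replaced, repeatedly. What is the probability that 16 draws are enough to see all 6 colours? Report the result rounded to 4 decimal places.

0.6980

Let A_i be the event that colour i is missing after 16 draws. By inclusion–exclusion on the A_i,
P(all seen) = Σ_{j=0}^{6} (-1)^j C(6,j)((6-j)/6)^16
= 1.00000 - 0.32453 + 0.02284 - 0.00031 + 0.00000 - 0.00000 + 0.00000
= 0.69800.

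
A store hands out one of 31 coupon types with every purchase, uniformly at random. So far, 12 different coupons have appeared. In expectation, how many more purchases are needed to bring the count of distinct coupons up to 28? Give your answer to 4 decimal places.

53.1466

With k distinct coupons already seen, the next new one takes an expected 31/(31-k) purchases.
Sum over k = 12,...,27: E = 31/19 + 31/18 + 31/17 + ... + 31/5 + 31/4 = 53.14660.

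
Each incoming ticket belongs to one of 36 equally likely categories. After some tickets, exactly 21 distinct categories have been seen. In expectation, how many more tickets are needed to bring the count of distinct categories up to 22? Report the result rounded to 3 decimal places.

2.400

From k distinct to k+1 distinct takes on average 36/(36-k) tickets.
Only the k = 21 term is needed: E = 36/15 = 2.4000.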